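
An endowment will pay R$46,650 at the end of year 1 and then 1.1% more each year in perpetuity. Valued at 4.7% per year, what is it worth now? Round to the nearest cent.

PV = D₁/(r − g) = 46650/(0.047 − 0.011) = 1,295,833.3333

R$1,295,833.33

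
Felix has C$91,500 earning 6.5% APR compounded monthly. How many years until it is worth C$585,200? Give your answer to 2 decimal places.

Periodic rate i = 0.065/12 = 0.00541667.
n = ln(585200/91500) / ln(1+0.00541667) = ln(6.39563) / 0.005402 = 343.5020 months
= 343.5020/12 years

28.63 years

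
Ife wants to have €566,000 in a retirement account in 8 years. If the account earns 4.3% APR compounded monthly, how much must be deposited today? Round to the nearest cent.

€401,500.57

With 12 periods per year: i = 0.00358333, n = 96.
PV = FV·(1+i)^(−n) = 566,000 × 0.709365 = 401,500.5660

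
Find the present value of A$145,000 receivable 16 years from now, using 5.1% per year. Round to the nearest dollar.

A$65,422

Discount factor = (1+0.051)^(−16) = 0.451187; PV = 145,000 × 0.451187 = 65,422.1098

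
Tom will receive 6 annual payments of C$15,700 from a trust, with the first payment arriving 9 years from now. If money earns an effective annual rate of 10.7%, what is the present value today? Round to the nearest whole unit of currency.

PV at t=8 (ordinary 6-year annuity): 15700 × a(6|0.107) = 15700 × 4.267352 = 66,997.4325
Discount back 8 years: 66,997.4325 × (1+0.107)^(−8) = 66,997.4325 × 0.443424 = 29,708.2584

C$29,708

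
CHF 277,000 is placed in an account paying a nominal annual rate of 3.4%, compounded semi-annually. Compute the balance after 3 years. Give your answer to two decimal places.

CHF 306,482.36

i = 0.034/2 = 0.017 per half-year; n = 3·2 = 6.
FV = PV·(1+i)^n = 277,000 × 1.106435 = 306,482.3624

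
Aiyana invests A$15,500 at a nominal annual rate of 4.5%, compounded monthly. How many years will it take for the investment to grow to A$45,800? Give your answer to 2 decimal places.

24.12 years

Periodic rate i = 0.045/12 = 0.00375.
(1+i)^n = 45800/15500 = 2.95484, so n = ln 2.95484 / ln 1.00375 = 289.4598 months
= 289.4598/12 years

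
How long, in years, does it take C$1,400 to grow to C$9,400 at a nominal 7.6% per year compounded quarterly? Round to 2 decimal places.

Periodic rate i = 0.076/4 = 0.019.
n = ln(9400/1400) / ln(1+0.019) = ln(6.71429) / 0.018822 = 101.1722 quarters
= 101.1722/4 years

25.29 years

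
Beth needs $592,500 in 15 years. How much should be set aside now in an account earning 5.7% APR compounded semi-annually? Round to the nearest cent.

$255,011.33

Periodic rate i = 0.057/2 = 0.0285; n = 15 × 2 = 30 periods.
PV = 592,500 / (1 + 0.0285)^30 = 592,500 / 2.323426 = 255,011.3285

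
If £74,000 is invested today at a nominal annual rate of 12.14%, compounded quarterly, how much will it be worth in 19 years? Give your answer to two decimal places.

i = 0.1214/4 = 0.03035 per quarter; n = 19·4 = 76.
FV = 74,000 × (1 + 0.03035)^76 = 717,917.6863

£717,917.69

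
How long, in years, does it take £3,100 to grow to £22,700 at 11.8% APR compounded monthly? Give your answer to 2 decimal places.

16.96 years

Periodic rate i = 0.118/12 = 0.00983333.
(1+i)^n = 22700/3100 = 7.32258, so n = ln 7.32258 / ln 1.00983 = 203.4647 months
= 203.4647/12 years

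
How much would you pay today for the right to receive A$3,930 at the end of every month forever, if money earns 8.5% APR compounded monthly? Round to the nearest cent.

Periodic rate i = 0.085/12 = 0.00708333.
PV = C/r = 3930/0.00708333 = 554,823.5294

A$554,823.53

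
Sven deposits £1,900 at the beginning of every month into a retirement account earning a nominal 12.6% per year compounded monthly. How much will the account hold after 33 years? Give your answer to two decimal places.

i = 0.126/12 = 0.0105 per month; n = 33·12 = 396.
Accumulation factor s(396|0.0105) × (1+i) = 5925.597409; FV = 1900 × 5925.597409 = 11,258,635.0769
(Beginning-of-period payments → annuity-due factor ×(1+i).)

£11,258,635.08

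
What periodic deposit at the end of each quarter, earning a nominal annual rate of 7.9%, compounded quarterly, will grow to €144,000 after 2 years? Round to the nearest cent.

€16,792.24

With 4 periods per year: i = 0.01975, n = 8.
PMT = 144000 / ( [(1+0.01975)^8 − 1] / 0.01975 ) = 144000 / 8.575391 = 16,792.2365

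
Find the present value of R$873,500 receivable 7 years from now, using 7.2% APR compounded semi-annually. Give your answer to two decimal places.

R$532,385.64

i = 0.072/2 = 0.036 per half-year; n = 7·2 = 14.
PV = 873,500 / (1 + 0.036)^14 = 873,500 / 1.640728 = 532,385.6410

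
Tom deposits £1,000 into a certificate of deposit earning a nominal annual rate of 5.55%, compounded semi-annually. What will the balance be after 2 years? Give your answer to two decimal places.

£1,115.71

i = 0.0555/2 = 0.02775 per half-year; n = 2·2 = 4.
FV = 1,000 × (1 + 0.02775)^4 = 1,115.7064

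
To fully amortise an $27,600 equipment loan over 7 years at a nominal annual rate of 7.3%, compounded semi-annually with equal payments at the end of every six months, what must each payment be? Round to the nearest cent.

i = 0.073/2 = 0.0365 per half-year; n = 7·2 = 14.
PMT = 27600 / ( [1 − (1+0.0365)^(−14)] / 0.0365 ) = 27600 / 10.811444 = 2,552.8504

$2,552.85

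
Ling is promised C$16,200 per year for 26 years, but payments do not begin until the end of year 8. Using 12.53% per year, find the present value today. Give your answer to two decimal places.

Value one period before first payment (t=7): 16200 × [1 − (1+0.1253)^(−26)] / 0.1253 = 16200 × 7.610103 = 123,283.6726
Discount back 7 years: 123,283.6726 × (1+0.1253)^(−7) = 123,283.6726 × 0.437645 = 53,954.4576

C$53,954.46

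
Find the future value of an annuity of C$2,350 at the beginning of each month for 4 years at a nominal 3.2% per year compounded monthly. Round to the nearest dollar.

C$120,487

With 12 periods per year: i = 0.00266667, n = 48.
Accumulation factor s(48|0.00266667) × (1+i) = 51.271131; FV = 2350 × 51.271131 = 120,487.1584
(annuity-due: payments at period start, so ×(1+i).)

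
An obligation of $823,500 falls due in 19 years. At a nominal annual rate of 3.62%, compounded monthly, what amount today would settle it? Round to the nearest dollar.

$414,386

i = 0.0362/12 = 0.00301667 per month; n = 19·12 = 228.
Discount factor = (1+0.00301667)^(−228) = 0.503201; PV = 823,500 × 0.503201 = 414,386.4115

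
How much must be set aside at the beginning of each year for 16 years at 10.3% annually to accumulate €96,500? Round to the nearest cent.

€2,371.63

FV-annuity factor × (1+i) = 40.689294; PMT = 96500 / 40.689294 = 2,371.6312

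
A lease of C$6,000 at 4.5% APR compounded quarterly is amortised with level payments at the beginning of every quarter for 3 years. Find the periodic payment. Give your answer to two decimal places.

C$531.33

Periodic rate i = 0.045/4 = 0.01125; n = 3 × 4 = 12 periods.
Annuity-PV factor × (1+i) = 11.292318; PMT = 6000 / 11.292318 = 531.3346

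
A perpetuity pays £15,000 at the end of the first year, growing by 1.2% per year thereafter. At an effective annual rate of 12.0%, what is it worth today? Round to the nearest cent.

PV = PMT / (i − g) = 15000 / (0.12 − 0.012) = 15000 / 0.108000 = 138,888.8889

£138,888.89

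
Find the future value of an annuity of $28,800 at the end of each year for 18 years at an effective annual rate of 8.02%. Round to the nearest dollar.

$1,080,668

Accumulation factor s(18|0.0802) = 37.523199; FV = 28800 × 37.523199 = 1,080,668.1283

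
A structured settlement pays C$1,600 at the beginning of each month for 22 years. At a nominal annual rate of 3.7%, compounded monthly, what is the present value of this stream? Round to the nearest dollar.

C$289,597

i = 0.037/12 = 0.00308333 per month; n = 22·12 = 264.
PV = PMT · [1 − (1+i)^(−n)] / i × (1+i) = 1600 · 180.998278 = 289,597.2452
(Beginning-of-period payments → annuity-due factor ×(1+i).)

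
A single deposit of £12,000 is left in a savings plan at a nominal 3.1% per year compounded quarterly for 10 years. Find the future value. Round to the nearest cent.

With 4 periods per year: i = 0.00775, n = 40.
FV = PV·(1+i)^n = 12,000 × 1.361797 = 16,341.5602

£16,341.56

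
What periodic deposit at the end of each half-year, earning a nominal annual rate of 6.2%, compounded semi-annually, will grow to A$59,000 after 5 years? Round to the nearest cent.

With 2 periods per year: i = 0.031, n = 10.
FV-annuity factor = 11.516815; PMT = 59000 / 11.516815 = 5,122.9442

A$5,122.94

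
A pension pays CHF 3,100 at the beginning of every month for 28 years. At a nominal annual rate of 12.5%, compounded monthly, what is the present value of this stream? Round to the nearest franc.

CHF 291,454

i = 0.125/12 = 0.0104167 per month; n = 28·12 = 336.
PV = PMT · [1 − (1+i)^(−n)] / i × (1+i) = 3100 · 94.017343 = 291,453.7631
(annuity-due: payments at period start, so ×(1+i).)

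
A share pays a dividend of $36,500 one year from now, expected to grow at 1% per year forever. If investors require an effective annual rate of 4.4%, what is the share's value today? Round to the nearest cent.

PV = D₁/(r − g) = 36500/(0.044 − 0.01) = 1,073,529.4118

$1,073,529.41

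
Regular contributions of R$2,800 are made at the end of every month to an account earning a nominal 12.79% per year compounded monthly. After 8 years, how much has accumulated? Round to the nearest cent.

R$464,216.10

With 12 periods per year: i = 0.0106583, n = 96.
FV = PMT · [(1+i)^n − 1] / i = 2800 · 165.791464 = 464,216.1005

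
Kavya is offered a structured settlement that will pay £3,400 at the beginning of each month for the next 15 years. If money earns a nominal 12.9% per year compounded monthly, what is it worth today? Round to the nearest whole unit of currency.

Periodic rate i = 0.129/12 = 0.01075; n = 15 × 12 = 180 periods.
PV = 3400 × [1 − (1+0.01075)^(−180)] / 0.01075 × (1+i) = 3400 × 80.303061 = 273,030.4067
(Beginning-of-period payments → annuity-due factor ×(1+i).)

£273,030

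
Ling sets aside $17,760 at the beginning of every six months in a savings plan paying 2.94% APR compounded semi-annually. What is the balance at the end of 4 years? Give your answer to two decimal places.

With 2 periods per year: i = 0.0147, n = 8.
Accumulation factor s(8|0.0147) × (1+i) = 8.547758; FV = 17760 × 8.547758 = 151,808.1775
(Beginning-of-period payments → annuity-due factor ×(1+i).)

$151,808.18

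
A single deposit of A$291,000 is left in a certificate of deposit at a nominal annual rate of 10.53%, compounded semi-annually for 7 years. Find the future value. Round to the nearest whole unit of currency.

i = 0.1053/2 = 0.05265 per half-year; n = 7·2 = 14.
FV = PV·(1+i)^n = 291,000 × 2.051048 = 596,855.1096

A$596,855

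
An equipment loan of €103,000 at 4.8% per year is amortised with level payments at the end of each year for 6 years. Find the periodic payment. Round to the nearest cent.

€20,163.19

Annuity-PV factor = 5.108318; PMT = 103000 / 5.108318 = 20,163.1911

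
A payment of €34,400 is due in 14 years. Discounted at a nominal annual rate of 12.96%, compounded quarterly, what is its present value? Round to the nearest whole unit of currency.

€5,769

i = 0.1296/4 = 0.0324 per quarter; n = 14·4 = 56.
PV = 34,400 / (1 + 0.0324)^56 = 34,400 / 5.963315 = 5,768.6033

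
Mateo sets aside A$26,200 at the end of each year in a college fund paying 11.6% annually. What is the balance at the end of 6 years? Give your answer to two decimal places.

A$210,481.39

Accumulation factor s(6|0.116) = 8.033641; FV = 26200 × 8.033641 = 210,481.3897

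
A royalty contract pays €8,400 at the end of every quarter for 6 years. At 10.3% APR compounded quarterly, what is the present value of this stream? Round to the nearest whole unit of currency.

€148,997

With 4 periods per year: i = 0.02575, n = 24.
Annuity factor a(24|0.02575) = 17.737687; PV = 8400 × 17.737687 = 148,996.5690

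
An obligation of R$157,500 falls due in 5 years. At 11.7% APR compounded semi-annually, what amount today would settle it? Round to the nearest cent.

R$89,201.45

i = 0.117/2 = 0.0585 per half-year; n = 5·2 = 10.
Discount factor = (1+0.0585)^(−10) = 0.566358; PV = 157,500 × 0.566358 = 89,201.4542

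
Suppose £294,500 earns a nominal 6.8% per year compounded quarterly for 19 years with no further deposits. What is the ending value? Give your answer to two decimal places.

£1,060,419.54

i = 0.068/4 = 0.017 per quarter; n = 19·4 = 76.
FV = PV·(1+i)^n = 294,500 × 3.600745 = 1,060,419.5388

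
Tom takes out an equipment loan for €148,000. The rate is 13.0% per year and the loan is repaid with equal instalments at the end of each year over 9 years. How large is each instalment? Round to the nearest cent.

€28,840.60

PMT = 148000 / ( [1 − (1+0.13)^(−9)] / 0.13 ) = 148000 / 5.131655 = 28,840.5975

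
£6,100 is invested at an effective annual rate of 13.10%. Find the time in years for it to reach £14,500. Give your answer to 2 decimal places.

(1+i)^n = 14500/6100 = 2.37705, so n = ln 2.37705 / ln 1.131 = 7.0337 years

7.03 years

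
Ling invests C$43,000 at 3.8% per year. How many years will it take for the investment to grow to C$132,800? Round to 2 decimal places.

30.24 years

(1+i)^n = 132800/43000 = 3.08837, so n = ln 3.08837 / ln 1.038 = 30.2352 years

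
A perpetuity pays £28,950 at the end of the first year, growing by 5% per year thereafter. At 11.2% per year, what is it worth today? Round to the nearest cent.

£466,935.48

PV = D₁/(r − g) = 28950/(0.112 − 0.05) = 466,935.4839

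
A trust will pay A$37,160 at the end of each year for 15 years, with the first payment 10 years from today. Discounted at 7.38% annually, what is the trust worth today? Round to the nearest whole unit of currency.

A$174,111

Value one period before first payment (t=9): 37160 × [1 − (1+0.0738)^(−15)] / 0.0738 = 37160 × 8.893281 = 330,474.3320
Discount back 9 years: 330,474.3320 × (1+0.0738)^(−9) = 330,474.3320 × 0.526853 = 174,111.3716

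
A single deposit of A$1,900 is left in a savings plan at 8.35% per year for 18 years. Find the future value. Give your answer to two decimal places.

A$8,047.74

FV = 1,900 × (1 + 0.0835)^18 = 8,047.7427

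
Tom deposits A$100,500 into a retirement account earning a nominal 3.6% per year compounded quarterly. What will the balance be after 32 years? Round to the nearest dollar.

A$316,399

i = 0.036/4 = 0.009 per quarter; n = 32·4 = 128.
FV = PV·(1+i)^n = 100,500 × 3.148250 = 316,399.1733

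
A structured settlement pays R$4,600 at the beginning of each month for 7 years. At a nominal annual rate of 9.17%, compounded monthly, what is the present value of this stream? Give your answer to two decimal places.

With 12 periods per year: i = 0.00764167, n = 84.
PV = 4600 × [1 − (1+0.00764167)^(−84)] / 0.00764167 × (1+i) = 4600 × 62.294364 = 286,554.0765
Payments are at the start of each period, so multiply by (1+i).

R$286,554.08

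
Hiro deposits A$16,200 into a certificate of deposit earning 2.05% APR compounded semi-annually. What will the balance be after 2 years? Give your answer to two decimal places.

A$16,874.48

Periodic rate i = 0.0205/2 = 0.01025; n = 2 × 2 = 4 periods.
FV = PV·(1+i)^n = 16,200 × 1.041635 = 16,874.4820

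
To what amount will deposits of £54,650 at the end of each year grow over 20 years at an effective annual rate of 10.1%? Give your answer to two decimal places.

£3,165,847.61

FV = PMT · [(1+i)^n − 1] / i = 54650 · 57.929508 = 3,165,847.6073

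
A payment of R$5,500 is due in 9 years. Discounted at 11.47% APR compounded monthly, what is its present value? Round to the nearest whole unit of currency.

R$1,969

With 12 periods per year: i = 0.00955833, n = 108.
PV = FV·(1+i)^(−n) = 5,500 × 0.357937 = 1,968.6547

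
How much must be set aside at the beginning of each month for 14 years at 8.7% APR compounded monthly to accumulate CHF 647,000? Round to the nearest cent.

CHF 1,968.63

With 12 periods per year: i = 0.00725, n = 168.
FV-annuity factor × (1+i) = 328.655125; PMT = 647000 / 328.655125 = 1,968.6290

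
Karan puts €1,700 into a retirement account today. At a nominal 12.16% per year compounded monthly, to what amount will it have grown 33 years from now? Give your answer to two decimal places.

i = 0.1216/12 = 0.0101333 per month; n = 33·12 = 396.
FV = PV·(1+i)^n = 1,700 × 54.195875 = 92,132.9872

€92,132.99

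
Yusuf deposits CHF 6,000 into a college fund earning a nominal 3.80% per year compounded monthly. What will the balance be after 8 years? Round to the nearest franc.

CHF 8,128

Periodic rate i = 0.038/12 = 0.00316667; n = 8 × 12 = 96 periods.
FV = PV·(1+i)^n = 6,000 × 1.354618 = 8,127.7095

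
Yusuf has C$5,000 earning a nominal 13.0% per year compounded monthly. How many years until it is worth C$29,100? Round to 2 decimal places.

13.62 years

Periodic rate i = 0.13/12 = 0.0108333.
n = ln(29100/5000) / ln(1+0.0108333) = ln(5.82000) / 0.010775 = 163.4606 months
= 163.4606/12 years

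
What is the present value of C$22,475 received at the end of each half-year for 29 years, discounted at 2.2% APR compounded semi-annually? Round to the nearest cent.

With 2 periods per year: i = 0.011, n = 58.
PV = 22475 × [1 − (1+0.011)^(−58)] / 0.011 = 22475 × 42.709840 = 959,903.6493

C$959,903.65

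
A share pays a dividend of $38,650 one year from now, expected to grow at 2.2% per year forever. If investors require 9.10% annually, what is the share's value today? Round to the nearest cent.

$560,144.93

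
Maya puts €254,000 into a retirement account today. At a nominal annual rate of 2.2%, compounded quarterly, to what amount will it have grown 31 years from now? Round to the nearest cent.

With 4 periods per year: i = 0.0055, n = 124.
254,000 × (1+0.0055)^124 = 254,000 × 1.974137 = 501,430.8019

€501,430.80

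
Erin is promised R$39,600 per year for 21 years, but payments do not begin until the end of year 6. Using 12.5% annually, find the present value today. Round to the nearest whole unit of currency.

PV at t=5 (ordinary 21-year annuity): 39600 × a(21|0.125) = 39600 × 7.325647 = 290,095.6383
PV₀ = 290,095.6383 / (1+0.125)^5 = 290,095.6383 / 1.802032 = 160,982.4701

R$160,982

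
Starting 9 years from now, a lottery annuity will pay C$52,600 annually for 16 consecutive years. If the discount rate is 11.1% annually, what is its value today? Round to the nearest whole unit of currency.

C$166,260

PV at t=8 (ordinary 16-year annuity): 52600 × a(16|0.111) = 52600 × 7.336948 = 385,923.4732
Discount back 8 years: 385,923.4732 × (1+0.111)^(−8) = 385,923.4732 × 0.430812 = 166,260.3625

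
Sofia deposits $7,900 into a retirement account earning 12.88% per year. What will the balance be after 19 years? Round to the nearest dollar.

$78,950

FV = PV·(1+i)^n = 7,900 × 9.993624 = 78,949.6312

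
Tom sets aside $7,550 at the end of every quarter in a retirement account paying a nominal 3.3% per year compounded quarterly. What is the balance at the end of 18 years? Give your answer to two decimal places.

With 4 periods per year: i = 0.00825, n = 72.
Accumulation factor s(72|0.00825) = 97.795214; FV = 7550 × 97.795214 = 738,353.8637

$738,353.86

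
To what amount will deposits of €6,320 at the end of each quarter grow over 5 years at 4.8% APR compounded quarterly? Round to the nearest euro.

With 4 periods per year: i = 0.012, n = 20.
FV = PMT · [(1+i)^n − 1] / i = 6320 · 22.452864 = 141,902.0975

€141,902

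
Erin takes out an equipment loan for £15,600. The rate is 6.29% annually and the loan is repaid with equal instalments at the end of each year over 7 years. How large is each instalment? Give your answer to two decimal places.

£2,823.38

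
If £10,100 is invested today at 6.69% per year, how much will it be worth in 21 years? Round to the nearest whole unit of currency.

£39,348

FV = 10,100 × (1 + 0.0669)^21 = 39,347.7036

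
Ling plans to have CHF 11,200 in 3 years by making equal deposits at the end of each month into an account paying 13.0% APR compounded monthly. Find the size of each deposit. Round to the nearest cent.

CHF 256.04

With 12 periods per year: i = 0.0108333, n = 36.
FV-annuity factor = 43.743348; PMT = 11200 / 43.743348 = 256.0389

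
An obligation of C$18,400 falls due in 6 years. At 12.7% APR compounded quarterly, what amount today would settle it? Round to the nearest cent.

Periodic rate i = 0.127/4 = 0.03175; n = 6 × 4 = 24 periods.
Discount factor = (1+0.03175)^(−24) = 0.472294; PV = 18,400 × 0.472294 = 8,690.2118

C$8,690.21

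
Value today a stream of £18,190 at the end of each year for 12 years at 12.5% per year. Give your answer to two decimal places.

PV = 18190 × [1 − (1+0.125)^(−12)] / 0.125 = 18190 × 6.053476 = 110,112.7321

£110,112.73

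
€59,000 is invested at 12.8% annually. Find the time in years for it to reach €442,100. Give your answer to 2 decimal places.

16.72 years

(1+i)^n = 442100/59000 = 7.49322, so n = ln 7.49322 / ln 1.128 = 16.7212 years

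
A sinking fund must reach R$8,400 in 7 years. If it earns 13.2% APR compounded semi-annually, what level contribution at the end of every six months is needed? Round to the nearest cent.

With 2 periods per year: i = 0.066, n = 14.
FV-annuity factor = 21.921416; PMT = 8400 / 21.921416 = 383.1869

R$383.19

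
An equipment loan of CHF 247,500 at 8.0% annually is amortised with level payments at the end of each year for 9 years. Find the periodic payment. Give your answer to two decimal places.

CHF 39,619.73

PMT = 247500 / ( [1 − (1+0.08)^(−9)] / 0.08 ) = 247500 / 6.246888 = 39,619.7280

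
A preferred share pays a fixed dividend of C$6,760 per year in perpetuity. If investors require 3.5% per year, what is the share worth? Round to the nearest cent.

C$193,142.86

PV = PMT / i = 6760 / 0.035 = 193,142.8571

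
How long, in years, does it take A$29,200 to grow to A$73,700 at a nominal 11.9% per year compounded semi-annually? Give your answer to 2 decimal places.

8.01 years

Periodic rate i = 0.119/2 = 0.0595.
n = ln(73700/29200) / ln(1+0.0595) = ln(2.52397) / 0.057797 = 16.0187 half-years
= 16.0187/2 years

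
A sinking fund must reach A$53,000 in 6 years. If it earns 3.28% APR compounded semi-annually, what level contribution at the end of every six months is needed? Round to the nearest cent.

With 2 periods per year: i = 0.0164, n = 12.
FV-annuity factor = 13.143813; PMT = 53000 / 13.143813 = 4,032.3154

A$4,032.32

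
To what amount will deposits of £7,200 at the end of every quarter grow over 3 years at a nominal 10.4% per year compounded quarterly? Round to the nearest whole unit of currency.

£99,891

i = 0.104/4 = 0.026 per quarter; n = 3·4 = 12.
FV = PMT · [(1+i)^n − 1] / i = 7200 · 13.873793 = 99,891.3116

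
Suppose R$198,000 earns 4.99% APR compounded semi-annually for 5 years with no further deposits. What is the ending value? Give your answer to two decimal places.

R$253,333.13

i = 0.0499/2 = 0.02495 per half-year; n = 5·2 = 10.
FV = 198,000 × (1 + 0.02495)^10 = 253,333.1295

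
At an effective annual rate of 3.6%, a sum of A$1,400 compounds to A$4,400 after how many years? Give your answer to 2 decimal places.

32.38 years

(1+i)^n = 4400/1400 = 3.14286, so n = ln 3.14286 / ln 1.036 = 32.3784 years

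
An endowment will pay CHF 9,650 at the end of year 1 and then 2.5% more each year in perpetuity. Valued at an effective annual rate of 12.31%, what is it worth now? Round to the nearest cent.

PV = D₁/(r − g) = 9650/(0.1231 − 0.025) = 98,369.0112

CHF 98,369.01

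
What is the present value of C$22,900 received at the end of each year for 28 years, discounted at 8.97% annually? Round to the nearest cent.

C$232,257.24

PV = 22900 × [1 − (1+0.0897)^(−28)] / 0.0897 = 22900 × 10.142237 = 232,257.2361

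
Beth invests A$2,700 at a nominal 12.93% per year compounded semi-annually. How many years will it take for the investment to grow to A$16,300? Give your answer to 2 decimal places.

14.35 years

Periodic rate i = 0.1293/2 = 0.06465.
n = ln(16300/2700) / ln(1+0.06465) = ln(6.03704) / 0.062646 = 28.6995 half-years
= 28.6995/2 years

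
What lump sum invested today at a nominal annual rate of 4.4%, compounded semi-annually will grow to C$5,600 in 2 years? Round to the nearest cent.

C$5,133.16

i = 0.044/2 = 0.022 per half-year; n = 2·2 = 4.
Discount factor = (1+0.022)^(−4) = 0.916635; PV = 5,600 × 0.916635 = 5,133.1558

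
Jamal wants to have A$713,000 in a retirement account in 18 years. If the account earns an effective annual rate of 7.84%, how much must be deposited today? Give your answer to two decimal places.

A$183,253.26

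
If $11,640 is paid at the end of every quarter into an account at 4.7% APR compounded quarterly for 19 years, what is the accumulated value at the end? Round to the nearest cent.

$1,416,379.53

i = 0.047/4 = 0.01175 per quarter; n = 19·4 = 76.
FV = PMT · [(1+i)^n − 1] / i = 11640 · 121.682090 = 1,416,379.5278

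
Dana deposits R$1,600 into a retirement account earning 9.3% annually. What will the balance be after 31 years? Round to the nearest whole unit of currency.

1,600 × (1+0.093)^31 = 1,600 × 15.747986 = 25,196.7776

R$25,197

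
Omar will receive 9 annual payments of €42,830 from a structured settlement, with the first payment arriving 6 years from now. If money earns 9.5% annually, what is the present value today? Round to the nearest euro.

PV at t=5 (ordinary 9-year annuity): 42830 × a(9|0.095) = 42830 × 5.875284 = 251,638.4072
Discount back 5 years: 251,638.4072 × (1+0.095)^(−5) = 251,638.4072 × 0.635228 = 159,847.6779

€159,848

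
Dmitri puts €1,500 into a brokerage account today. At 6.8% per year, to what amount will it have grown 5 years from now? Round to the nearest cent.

FV = 1,500 × (1 + 0.068)^5 = 2,084.2390

€2,084.24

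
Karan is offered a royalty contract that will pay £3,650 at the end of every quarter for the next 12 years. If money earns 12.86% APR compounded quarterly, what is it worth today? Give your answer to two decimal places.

£88,672.87

Periodic rate i = 0.1286/4 = 0.03215; n = 12 × 4 = 48 periods.
PV = 3650 × [1 − (1+0.03215)^(−48)] / 0.03215 = 3650 × 24.293937 = 88,672.8708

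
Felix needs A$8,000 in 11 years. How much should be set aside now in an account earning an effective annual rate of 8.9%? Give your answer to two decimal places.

Discount factor = (1+0.089)^(−11) = 0.391465; PV = 8,000 × 0.391465 = 3,131.7228

A$3,131.72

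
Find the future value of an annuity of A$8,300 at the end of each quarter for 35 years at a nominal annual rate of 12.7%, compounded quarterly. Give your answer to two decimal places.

i = 0.127/4 = 0.03175 per quarter; n = 35·4 = 140.
FV = 8300 × [(1+0.03175)^140 − 1] / 0.03175 = 8300 × 2472.785334 = 20,524,118.2686

A$20,524,118.27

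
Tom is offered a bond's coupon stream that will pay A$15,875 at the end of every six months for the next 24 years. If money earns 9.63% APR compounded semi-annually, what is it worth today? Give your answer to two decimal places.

With 2 periods per year: i = 0.04815, n = 48.
Annuity factor a(48|0.04815) = 18.595337; PV = 15875 × 18.595337 = 295,200.9794

A$295,200.98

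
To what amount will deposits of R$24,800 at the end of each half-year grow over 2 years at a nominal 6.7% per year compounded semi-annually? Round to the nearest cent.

Periodic rate i = 0.067/2 = 0.0335; n = 2 × 2 = 4 periods.
FV = 24800 × [(1+0.0335)^4 − 1] / 0.0335 = 24800 × 4.205527 = 104,297.0596

R$104,297.06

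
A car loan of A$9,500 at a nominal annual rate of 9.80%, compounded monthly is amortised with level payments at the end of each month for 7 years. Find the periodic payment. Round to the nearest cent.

A$156.73

i = 0.098/12 = 0.00816667 per month; n = 7·12 = 84.
Annuity-PV factor = 60.613305; PMT = 9500 / 60.613305 = 156.7313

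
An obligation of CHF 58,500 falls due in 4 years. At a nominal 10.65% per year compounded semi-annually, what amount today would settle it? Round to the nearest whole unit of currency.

Periodic rate i = 0.1065/2 = 0.05325; n = 4 × 2 = 8 periods.
PV = 58,500 / (1 + 0.05325)^8 = 58,500 / 1.514439 = 38,628.1691

CHF 38,628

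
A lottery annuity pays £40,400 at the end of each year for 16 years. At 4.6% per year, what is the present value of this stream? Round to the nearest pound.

£450,583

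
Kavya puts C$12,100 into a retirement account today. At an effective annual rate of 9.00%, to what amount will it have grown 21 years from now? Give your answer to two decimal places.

FV = PV·(1+i)^n = 12,100 × 6.108808 = 73,916.5736

C$73,916.57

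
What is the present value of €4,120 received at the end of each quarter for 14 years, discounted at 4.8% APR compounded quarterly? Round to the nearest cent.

€167,294.99

Periodic rate i = 0.048/4 = 0.012; n = 14 × 4 = 56 periods.
PV = PMT · [1 − (1+i)^(−n)] / i = 4120 · 40.605580 = 167,294.9912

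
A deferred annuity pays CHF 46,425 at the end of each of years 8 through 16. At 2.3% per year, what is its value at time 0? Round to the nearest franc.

CHF 318,592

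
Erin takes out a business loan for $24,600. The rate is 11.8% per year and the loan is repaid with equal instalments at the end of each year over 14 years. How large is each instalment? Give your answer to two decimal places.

$3,673.52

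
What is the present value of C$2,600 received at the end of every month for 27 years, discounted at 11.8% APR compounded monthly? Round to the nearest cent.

With 12 periods per year: i = 0.00983333, n = 324.
Annuity factor a(324|0.00983333) = 97.425231; PV = 2600 × 97.425231 = 253,305.6007

C$253,305.60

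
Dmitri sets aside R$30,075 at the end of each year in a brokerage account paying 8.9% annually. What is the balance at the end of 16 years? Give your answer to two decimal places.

R$984,170.74

Accumulation factor s(16|0.089) = 32.723882; FV = 30075 × 32.723882 = 984,170.7374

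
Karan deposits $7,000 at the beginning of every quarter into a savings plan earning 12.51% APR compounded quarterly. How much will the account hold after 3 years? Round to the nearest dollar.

$103,196

i = 0.1251/4 = 0.031275 per quarter; n = 3·4 = 12.
FV = 7000 × [(1+0.031275)^12 − 1] / 0.031275 × (1+i) = 7000 × 14.742351 = 103,196.4550
(annuity-due: payments at period start, so ×(1+i).)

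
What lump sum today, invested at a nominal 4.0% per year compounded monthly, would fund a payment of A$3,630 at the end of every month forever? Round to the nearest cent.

Periodic rate i = 0.04/12 = 0.00333333.
PV = C/r = 3630/0.00333333 = 1,089,000.0000

A$1,089,000.00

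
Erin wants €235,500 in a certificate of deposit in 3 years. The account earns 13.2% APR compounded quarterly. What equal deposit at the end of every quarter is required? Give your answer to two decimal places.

i = 0.132/4 = 0.033 per quarter; n = 3·4 = 12.
PMT = 235500 / ( [(1+0.033)^12 − 1] / 0.033 ) = 235500 / 14.436345 = 16,312.9930

€16,312.99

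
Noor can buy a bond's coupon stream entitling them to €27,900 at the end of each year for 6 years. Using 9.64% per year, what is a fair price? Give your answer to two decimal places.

Annuity factor a(6|0.0964) = 4.401595; PV = 27900 × 4.401595 = 122,804.5050

€122,804.51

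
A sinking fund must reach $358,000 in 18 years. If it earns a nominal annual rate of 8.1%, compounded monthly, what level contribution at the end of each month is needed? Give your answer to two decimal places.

i = 0.081/12 = 0.00675 per month; n = 18·12 = 216.
PMT = 358000 / ( [(1+0.00675)^216 − 1] / 0.00675 ) = 358000 / 485.386097 = 737.5572

$737.56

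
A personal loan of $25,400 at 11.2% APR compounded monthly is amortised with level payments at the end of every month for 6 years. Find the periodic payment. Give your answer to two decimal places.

$486.07

With 12 periods per year: i = 0.00933333, n = 72.
Annuity-PV factor = 52.255684; PMT = 25400 / 52.255684 = 486.0715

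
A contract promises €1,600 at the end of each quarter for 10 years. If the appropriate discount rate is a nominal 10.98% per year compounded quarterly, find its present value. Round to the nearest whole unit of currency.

Periodic rate i = 0.1098/4 = 0.02745; n = 10 × 4 = 40 periods.
Annuity factor a(40|0.02745) = 24.097978; PV = 1600 × 24.097978 = 38,556.7652

€38,557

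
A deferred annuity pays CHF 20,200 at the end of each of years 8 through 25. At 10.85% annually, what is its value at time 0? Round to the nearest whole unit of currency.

PV at t=7 (ordinary 18-year annuity): 20200 × a(18|0.1085) = 20200 × 7.773386 = 157,022.3955
Discount back 7 years: 157,022.3955 × (1+0.1085)^(−7) = 157,022.3955 × 0.486239 = 76,350.4703

CHF 76,350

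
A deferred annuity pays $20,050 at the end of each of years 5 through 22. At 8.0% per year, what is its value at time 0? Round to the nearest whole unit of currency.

$138,117

Value one period before first payment (t=4): 20050 × [1 − (1+0.08)^(−18)] / 0.08 = 20050 × 9.371887 = 187,906.3371
PV₀ = 187,906.3371 / (1+0.08)^4 = 187,906.3371 / 1.360489 = 138,116.7673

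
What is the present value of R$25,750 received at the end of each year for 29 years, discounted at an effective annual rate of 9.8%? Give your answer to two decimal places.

PV = PMT · [1 − (1+i)^(−n)] / i = 25750 · 9.525962 = 245,293.5318

R$245,293.53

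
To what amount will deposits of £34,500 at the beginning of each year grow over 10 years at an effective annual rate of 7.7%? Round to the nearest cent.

£530,661.88

FV = PMT · [(1+i)^n − 1] / i × (1+i) = 34500 · 15.381504 = 530,661.8751
Payments are at the start of each period, so multiply by (1+i).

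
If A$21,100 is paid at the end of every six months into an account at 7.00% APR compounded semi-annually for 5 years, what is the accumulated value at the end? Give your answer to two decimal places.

i = 0.07/2 = 0.035 per half-year; n = 5·2 = 10.
Accumulation factor s(10|0.035) = 11.731393; FV = 21100 × 11.731393 = 247,532.3957

A$247,532.40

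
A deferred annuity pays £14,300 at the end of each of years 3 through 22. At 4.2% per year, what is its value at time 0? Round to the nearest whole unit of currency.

£175,862

PV at t=2 (ordinary 20-year annuity): 14300 × a(20|0.042) = 14300 × 13.352783 = 190,944.8014
Discount back 2 years: 190,944.8014 × (1+0.042)^(−2) = 190,944.8014 × 0.921010 = 175,862.1592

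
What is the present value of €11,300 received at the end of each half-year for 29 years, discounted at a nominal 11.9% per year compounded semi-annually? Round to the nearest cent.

€183,267.74

With 2 periods per year: i = 0.0595, n = 58.
PV = PMT · [1 − (1+i)^(−n)] / i = 11300 · 16.218384 = 183,267.7410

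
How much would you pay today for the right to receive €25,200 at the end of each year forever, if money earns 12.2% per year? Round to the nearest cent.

PV = PMT / i = 25200 / 0.122 = 206,557.3770

€206,557.38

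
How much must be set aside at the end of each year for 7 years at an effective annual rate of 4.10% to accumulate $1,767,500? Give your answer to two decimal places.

PMT = 1.7675e+06 / ( [(1+0.041)^7 − 1] / 0.041 ) = 1.7675e+06 / 7.922307 = 223,104.1933

$223,104.19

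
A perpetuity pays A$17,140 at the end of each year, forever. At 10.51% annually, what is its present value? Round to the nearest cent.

PV = C/r = 17140/0.1051 = 163,082.7783

A$163,082.78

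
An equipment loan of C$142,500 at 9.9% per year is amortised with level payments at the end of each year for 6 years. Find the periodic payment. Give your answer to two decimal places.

Annuity-PV factor = 4.368054; PMT = 142500 / 4.368054 = 32,623.2265

C$32,623.23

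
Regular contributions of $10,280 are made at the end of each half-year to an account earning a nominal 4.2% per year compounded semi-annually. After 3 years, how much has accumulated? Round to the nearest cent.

$65,010.31

Periodic rate i = 0.042/2 = 0.021; n = 3 × 2 = 6 periods.
Accumulation factor s(6|0.021) = 6.323960; FV = 10280 × 6.323960 = 65,010.3097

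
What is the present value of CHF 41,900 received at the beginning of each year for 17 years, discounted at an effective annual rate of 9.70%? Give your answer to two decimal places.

CHF 375,653.16

PV = 41900 × [1 − (1+0.097)^(−17)] / 0.097 × (1+i) = 41900 × 8.965469 = 375,653.1642
(annuity-due: payments at period start, so ×(1+i).)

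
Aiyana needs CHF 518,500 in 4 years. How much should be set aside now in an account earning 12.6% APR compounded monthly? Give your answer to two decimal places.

CHF 314,054.85

Periodic rate i = 0.126/12 = 0.0105; n = 4 × 12 = 48 periods.
PV = 518,500 / (1 + 0.0105)^48 = 518,500 / 1.650985 = 314,054.8494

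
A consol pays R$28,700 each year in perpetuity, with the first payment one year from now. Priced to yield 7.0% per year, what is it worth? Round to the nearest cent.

PV = PMT / i = 28700 / 0.07 = 410,000.0000

R$410,000.00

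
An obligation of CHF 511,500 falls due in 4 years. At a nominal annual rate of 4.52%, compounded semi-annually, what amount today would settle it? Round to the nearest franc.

With 2 periods per year: i = 0.0226, n = 8.
PV = 511,500 / (1 + 0.0226)^8 = 511,500 / 1.195766 = 427,759.1725

CHF 427,759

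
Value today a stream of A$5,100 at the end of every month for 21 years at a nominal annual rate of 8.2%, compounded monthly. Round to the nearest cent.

A$612,180.53

With 12 periods per year: i = 0.00683333, n = 252.
PV = PMT · [1 − (1+i)^(−n)] / i = 5100 · 120.035399 = 612,180.5326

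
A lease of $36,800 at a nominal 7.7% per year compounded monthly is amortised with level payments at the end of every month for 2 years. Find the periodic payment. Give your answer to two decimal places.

Periodic rate i = 0.077/12 = 0.00641667; n = 2 × 12 = 24 periods.
PMT = 36800 / ( [1 − (1+0.00641667)^(−24)] / 0.00641667 ) = 36800 / 22.177576 = 1,659.3337

$1,659.33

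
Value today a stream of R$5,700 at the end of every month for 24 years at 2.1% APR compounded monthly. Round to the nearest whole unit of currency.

i = 0.021/12 = 0.00175 per month; n = 24·12 = 288.
PV = 5700 × [1 − (1+0.00175)^(−288)] / 0.00175 = 5700 × 226.071118 = 1,288,605.3732

R$1,288,605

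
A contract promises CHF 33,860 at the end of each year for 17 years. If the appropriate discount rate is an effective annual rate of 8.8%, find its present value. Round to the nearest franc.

CHF 293,042

PV = 33860 × [1 − (1+0.088)^(−17)] / 0.088 = 33860 × 8.654530 = 293,042.3752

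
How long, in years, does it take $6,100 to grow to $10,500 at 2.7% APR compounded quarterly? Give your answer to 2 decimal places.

20.18 years

Periodic rate i = 0.027/4 = 0.00675.
n = ln(10500/6100) / ln(1+0.00675) = ln(1.72131) / 0.006727 = 80.7285 quarters
= 80.7285/4 years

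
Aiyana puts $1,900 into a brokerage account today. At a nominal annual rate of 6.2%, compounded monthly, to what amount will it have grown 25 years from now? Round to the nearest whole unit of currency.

$8,916

With 12 periods per year: i = 0.00516667, n = 300.
FV = PV·(1+i)^n = 1,900 × 4.692707 = 8,916.1430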